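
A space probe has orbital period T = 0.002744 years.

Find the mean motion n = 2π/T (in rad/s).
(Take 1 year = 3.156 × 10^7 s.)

Convert to SI: T = 0.002744 years = 86600.6 s.
n = 2π / T.
n = 2π / 86600.6 s ≈ 7.255e-05 rad/s.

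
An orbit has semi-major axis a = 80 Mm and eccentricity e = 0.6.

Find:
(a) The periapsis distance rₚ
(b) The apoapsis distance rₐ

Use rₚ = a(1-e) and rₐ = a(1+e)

Convert to SI: a = 80 Mm = 8e+07 m.
(a) rₚ = a(1 − e) = 8e+07 · (1 − 0.6) = 8e+07 · 0.4 ≈ 3.2e+07 m = 32 Mm.
(b) rₐ = a(1 + e) = 8e+07 · (1 + 0.6) = 8e+07 · 1.6 ≈ 1.28e+08 m = 128 Mm.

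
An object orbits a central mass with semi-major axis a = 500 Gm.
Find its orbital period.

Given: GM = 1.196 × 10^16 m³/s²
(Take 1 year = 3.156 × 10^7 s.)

Convert to SI: a = 500 Gm = 5e+11 m.
Kepler's third law: T = 2π √(a³ / GM).
Substituting a = 5e+11 m and GM = 1.196e+16 m³/s²:
T = 2π √((5e+11)³ / 1.196e+16) s
T ≈ 2.031e+10 s = 643.6 years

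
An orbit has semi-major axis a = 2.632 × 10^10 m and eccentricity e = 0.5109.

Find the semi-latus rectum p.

p = a (1 − e²).
p = 2.632e+10 · (1 − (0.5109)²) = 2.632e+10 · 0.738981 ≈ 1.945e+10 m = 1.945 × 10^10 m.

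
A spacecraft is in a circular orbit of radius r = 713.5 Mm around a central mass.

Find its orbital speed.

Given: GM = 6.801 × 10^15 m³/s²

Convert to SI: r = 713.5 Mm = 7.135e+08 m.
For a circular orbit, gravity supplies the centripetal force, so v = √(GM / r).
v = √(6.801e+15 / 7.135e+08) m/s ≈ 3087 m/s = 3.087 km/s.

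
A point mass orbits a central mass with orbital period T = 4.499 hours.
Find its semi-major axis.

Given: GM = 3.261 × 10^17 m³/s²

Convert to SI: T = 4.499 hours = 16196.4 s.
Invert Kepler's third law: a = (GM · T² / (4π²))^(1/3).
Substituting T = 16196.4 s and GM = 3.261e+17 m³/s²:
a = (3.261e+17 · (16196.4)² / (4π²))^(1/3) m
a ≈ 1.294e+08 m = 129.4 Mm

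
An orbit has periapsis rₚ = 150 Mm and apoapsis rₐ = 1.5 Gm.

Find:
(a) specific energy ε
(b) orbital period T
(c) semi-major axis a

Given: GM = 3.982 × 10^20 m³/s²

Convert to SI: rₚ = 150 Mm = 1.5e+08 m; rₐ = 1.5 Gm = 1.5e+09 m.
(a) With a = (rₚ + rₐ)/2 = 8.25e+08 m, ε = −GM/(2a) = −3.982e+20/(2 · 8.25e+08) J/kg ≈ -2.413e+11 J/kg
(b) With a = (rₚ + rₐ)/2 = 8.25e+08 m, T = 2π √(a³/GM) = 2π √((8.25e+08)³/3.982e+20) s ≈ 7461 s
(c) a = (rₚ + rₐ)/2 = (1.5e+08 + 1.5e+09)/2 ≈ 8.25e+08 m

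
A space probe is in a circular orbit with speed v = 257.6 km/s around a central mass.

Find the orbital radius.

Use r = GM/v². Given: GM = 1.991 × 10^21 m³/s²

Convert to SI: v = 257.6 km/s = 257600 m/s.
For a circular orbit, v² = GM / r, so r = GM / v².
r = 1.991e+21 / (257600)² m ≈ 3e+10 m = 30 Gm.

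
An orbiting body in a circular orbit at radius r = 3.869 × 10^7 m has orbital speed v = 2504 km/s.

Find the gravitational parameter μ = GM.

Convert to SI: v = 2504 km/s = 2.504e+06 m/s.
For a circular orbit v² = GM/r, so GM = v² · r.
GM = (2.504e+06)² · 3.869e+07 m³/s² ≈ 2.426e+20 m³/s² = 2.426 × 10^20 m³/s².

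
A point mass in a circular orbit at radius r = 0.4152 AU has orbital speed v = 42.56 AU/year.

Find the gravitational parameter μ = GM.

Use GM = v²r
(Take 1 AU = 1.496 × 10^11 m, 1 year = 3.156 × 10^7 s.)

Convert to SI: r = 0.4152 AU = 6.21139e+10 m; v = 42.56 AU/year = 201742 m/s.
For a circular orbit v² = GM/r, so GM = v² · r.
GM = (201742)² · 6.21139e+10 m³/s² ≈ 2.528e+21 m³/s² = 2.528 × 10^21 m³/s².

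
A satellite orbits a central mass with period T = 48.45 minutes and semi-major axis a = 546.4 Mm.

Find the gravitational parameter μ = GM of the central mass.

Convert to SI: T = 48.45 minutes = 2907 s; a = 546.4 Mm = 5.464e+08 m.
GM = 4π² · a³ / T².
GM = 4π² · (5.464e+08)³ / (2907)² m³/s² ≈ 7.621e+20 m³/s² = 7.621 × 10^20 m³/s².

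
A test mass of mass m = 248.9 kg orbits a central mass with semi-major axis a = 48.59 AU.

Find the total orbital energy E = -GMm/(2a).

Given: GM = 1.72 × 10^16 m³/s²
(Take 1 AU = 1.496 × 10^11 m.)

Convert to SI: a = 48.59 AU = 7.26906e+12 m.
E = −GMm / (2a).
E = −1.72e+16 · 248.9 / (2 · 7.26906e+12) J ≈ -2.945e+05 J = -294.5 kJ.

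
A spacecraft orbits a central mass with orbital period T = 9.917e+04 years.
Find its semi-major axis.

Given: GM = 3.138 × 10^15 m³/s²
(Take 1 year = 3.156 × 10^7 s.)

Convert to SI: T = 9.917e+04 years = 3.12981e+12 s.
Invert Kepler's third law: a = (GM · T² / (4π²))^(1/3).
Substituting T = 3.12981e+12 s and GM = 3.138e+15 m³/s²:
a = (3.138e+15 · (3.12981e+12)² / (4π²))^(1/3) m
a ≈ 9.2e+12 m = 9.2 Tm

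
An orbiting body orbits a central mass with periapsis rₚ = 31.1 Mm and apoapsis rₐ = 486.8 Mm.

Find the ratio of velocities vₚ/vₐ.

Convert to SI: rₚ = 31.1 Mm = 3.11e+07 m; rₐ = 486.8 Mm = 4.868e+08 m.
Conservation of angular momentum gives rₚvₚ = rₐvₐ, so vₚ/vₐ = rₐ/rₚ.
vₚ/vₐ = 4.868e+08 / 3.11e+07 ≈ 15.65.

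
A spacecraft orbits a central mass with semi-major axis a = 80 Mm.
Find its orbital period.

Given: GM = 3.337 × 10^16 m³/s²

Convert to SI: a = 80 Mm = 8e+07 m.
Kepler's third law: T = 2π √(a³ / GM).
Substituting a = 8e+07 m and GM = 3.337e+16 m³/s²:
T = 2π √((8e+07)³ / 3.337e+16) s
T ≈ 2.461e+04 s = 6.837 hours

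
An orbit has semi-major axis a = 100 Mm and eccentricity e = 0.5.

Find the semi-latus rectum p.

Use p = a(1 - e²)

Convert to SI: a = 100 Mm = 1e+08 m.
p = a (1 − e²).
p = 1e+08 · (1 − (0.5)²) = 1e+08 · 0.75 ≈ 7.5e+07 m = 75 Mm.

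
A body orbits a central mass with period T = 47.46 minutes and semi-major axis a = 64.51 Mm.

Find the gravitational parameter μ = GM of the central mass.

Convert to SI: T = 47.46 minutes = 2847.6 s; a = 64.51 Mm = 6.451e+07 m.
GM = 4π² · a³ / T².
GM = 4π² · (6.451e+07)³ / (2847.6)² m³/s² ≈ 1.307e+18 m³/s² = 1.307 × 10^18 m³/s².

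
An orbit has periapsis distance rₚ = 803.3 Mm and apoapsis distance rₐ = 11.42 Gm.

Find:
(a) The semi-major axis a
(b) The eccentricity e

Convert to SI: rₚ = 803.3 Mm = 8.033e+08 m; rₐ = 11.42 Gm = 1.142e+10 m.
(a) a = (rₚ + rₐ) / 2 = (8.033e+08 + 1.142e+10) / 2 ≈ 6.112e+09 m = 6.112 Gm.
(b) e = (rₐ − rₚ) / (rₐ + rₚ) = (1.142e+10 − 8.033e+08) / (1.142e+10 + 8.033e+08) ≈ 0.8686.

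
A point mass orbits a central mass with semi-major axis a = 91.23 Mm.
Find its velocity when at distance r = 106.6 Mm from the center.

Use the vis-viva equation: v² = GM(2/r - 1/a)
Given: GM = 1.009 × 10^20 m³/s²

Convert to SI: a = 91.23 Mm = 9.123e+07 m; r = 106.6 Mm = 1.066e+08 m.
Vis-viva: v = √(GM · (2/r − 1/a)).
2/r − 1/a = 2/1.066e+08 − 1/9.123e+07 = 7.80042e-09 m⁻¹.
v = √(1.009e+20 · 7.80042e-09) m/s ≈ 8.872e+05 m/s = 887.2 km/s.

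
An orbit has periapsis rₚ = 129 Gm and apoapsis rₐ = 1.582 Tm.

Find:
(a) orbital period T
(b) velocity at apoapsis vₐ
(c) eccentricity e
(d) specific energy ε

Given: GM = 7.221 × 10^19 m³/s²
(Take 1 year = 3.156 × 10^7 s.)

Convert to SI: rₚ = 129 Gm = 1.29e+11 m; rₐ = 1.582 Tm = 1.582e+12 m.
(a) With a = (rₚ + rₐ)/2 = 8.555e+11 m, T = 2π √(a³/GM) = 2π √((8.555e+11)³/7.221e+19) s ≈ 5.851e+08 s
(b) With a = (rₚ + rₐ)/2 = 8.555e+11 m, vₐ = √(GM (2/rₐ − 1/a)) = √(7.221e+19 · (2/1.582e+12 − 1/8.555e+11)) m/s ≈ 2623 m/s
(c) e = (rₐ − rₚ)/(rₐ + rₚ) = (1.582e+12 − 1.29e+11)/(1.582e+12 + 1.29e+11) ≈ 0.8492
(d) With a = (rₚ + rₐ)/2 = 8.555e+11 m, ε = −GM/(2a) = −7.221e+19/(2 · 8.555e+11) J/kg ≈ -4.22e+07 J/kg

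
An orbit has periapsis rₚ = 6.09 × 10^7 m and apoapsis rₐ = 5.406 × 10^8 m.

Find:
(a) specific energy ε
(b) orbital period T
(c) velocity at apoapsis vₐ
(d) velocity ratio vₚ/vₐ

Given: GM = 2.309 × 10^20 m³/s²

(a) With a = (rₚ + rₐ)/2 = 3.0075e+08 m, ε = −GM/(2a) = −2.309e+20/(2 · 3.0075e+08) J/kg ≈ -3.839e+11 J/kg
(b) With a = (rₚ + rₐ)/2 = 3.0075e+08 m, T = 2π √(a³/GM) = 2π √((3.0075e+08)³/2.309e+20) s ≈ 2157 s
(c) With a = (rₚ + rₐ)/2 = 3.0075e+08 m, vₐ = √(GM (2/rₐ − 1/a)) = √(2.309e+20 · (2/5.406e+08 − 1/3.0075e+08)) m/s ≈ 2.941e+05 m/s
(d) Conservation of angular momentum (rₚvₚ = rₐvₐ) gives vₚ/vₐ = rₐ/rₚ = 5.406e+08/6.09e+07 ≈ 8.877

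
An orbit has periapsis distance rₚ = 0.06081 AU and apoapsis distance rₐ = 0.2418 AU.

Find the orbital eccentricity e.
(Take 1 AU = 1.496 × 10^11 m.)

Convert to SI: rₚ = 0.06081 AU = 9.09718e+09 m; rₐ = 0.2418 AU = 3.61733e+10 m.
e = (rₐ − rₚ) / (rₐ + rₚ).
e = (3.61733e+10 − 9.09718e+09) / (3.61733e+10 + 9.09718e+09) = 2.70761e+10 / 4.52705e+10 ≈ 0.5981.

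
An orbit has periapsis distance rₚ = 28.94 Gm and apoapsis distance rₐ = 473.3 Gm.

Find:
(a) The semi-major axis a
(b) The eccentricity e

Convert to SI: rₚ = 28.94 Gm = 2.894e+10 m; rₐ = 473.3 Gm = 4.733e+11 m.
(a) a = (rₚ + rₐ) / 2 = (2.894e+10 + 4.733e+11) / 2 ≈ 2.511e+11 m = 251.1 Gm.
(b) e = (rₐ − rₚ) / (rₐ + rₚ) = (4.733e+11 − 2.894e+10) / (4.733e+11 + 2.894e+10) ≈ 0.8848.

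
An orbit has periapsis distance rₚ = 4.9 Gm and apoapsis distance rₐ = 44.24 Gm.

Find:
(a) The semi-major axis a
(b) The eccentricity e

Convert to SI: rₚ = 4.9 Gm = 4.9e+09 m; rₐ = 44.24 Gm = 4.424e+10 m.
(a) a = (rₚ + rₐ) / 2 = (4.9e+09 + 4.424e+10) / 2 ≈ 2.457e+10 m = 24.57 Gm.
(b) e = (rₐ − rₚ) / (rₐ + rₚ) = (4.424e+10 − 4.9e+09) / (4.424e+10 + 4.9e+09) ≈ 0.8006.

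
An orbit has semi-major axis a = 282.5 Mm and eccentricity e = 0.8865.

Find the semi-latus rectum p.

Convert to SI: a = 282.5 Mm = 2.825e+08 m.
p = a (1 − e²).
p = 2.825e+08 · (1 − (0.8865)²) = 2.825e+08 · 0.214118 ≈ 6.049e+07 m = 60.49 Mm.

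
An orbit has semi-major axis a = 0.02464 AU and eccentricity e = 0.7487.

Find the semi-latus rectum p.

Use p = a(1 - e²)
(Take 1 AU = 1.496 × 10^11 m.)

Convert to SI: a = 0.02464 AU = 3.68614e+09 m.
p = a (1 − e²).
p = 3.68614e+09 · (1 − (0.7487)²) = 3.68614e+09 · 0.439448 ≈ 1.62e+09 m = 0.01083 AU.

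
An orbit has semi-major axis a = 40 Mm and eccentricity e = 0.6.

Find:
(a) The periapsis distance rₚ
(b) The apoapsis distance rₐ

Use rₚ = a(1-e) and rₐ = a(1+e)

Convert to SI: a = 40 Mm = 4e+07 m.
(a) rₚ = a(1 − e) = 4e+07 · (1 − 0.6) = 4e+07 · 0.4 ≈ 1.6e+07 m = 16 Mm.
(b) rₐ = a(1 + e) = 4e+07 · (1 + 0.6) = 4e+07 · 1.6 ≈ 6.4e+07 m = 64 Mm.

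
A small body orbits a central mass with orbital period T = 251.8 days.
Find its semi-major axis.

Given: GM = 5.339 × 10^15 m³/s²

Convert to SI: T = 251.8 days = 2.17555e+07 s.
Invert Kepler's third law: a = (GM · T² / (4π²))^(1/3).
Substituting T = 2.17555e+07 s and GM = 5.339e+15 m³/s²:
a = (5.339e+15 · (2.17555e+07)² / (4π²))^(1/3) m
a ≈ 4e+09 m = 4 Gm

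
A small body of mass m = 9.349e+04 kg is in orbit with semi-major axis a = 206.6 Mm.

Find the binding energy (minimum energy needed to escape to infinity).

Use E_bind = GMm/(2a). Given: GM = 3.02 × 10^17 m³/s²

Convert to SI: a = 206.6 Mm = 2.066e+08 m.
Total orbital energy is E = −GMm/(2a); binding energy is E_bind = −E = GMm/(2a).
E_bind = 3.02e+17 · 9.349e+04 / (2 · 2.066e+08) J ≈ 6.833e+13 J = 68.33 TJ.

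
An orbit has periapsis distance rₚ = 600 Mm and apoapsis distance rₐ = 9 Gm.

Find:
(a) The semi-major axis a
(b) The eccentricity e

Convert to SI: rₚ = 600 Mm = 6e+08 m; rₐ = 9 Gm = 9e+09 m.
(a) a = (rₚ + rₐ) / 2 = (6e+08 + 9e+09) / 2 ≈ 4.8e+09 m = 4.8 Gm.
(b) e = (rₐ − rₚ) / (rₐ + rₚ) = (9e+09 − 6e+08) / (9e+09 + 6e+08) ≈ 0.875.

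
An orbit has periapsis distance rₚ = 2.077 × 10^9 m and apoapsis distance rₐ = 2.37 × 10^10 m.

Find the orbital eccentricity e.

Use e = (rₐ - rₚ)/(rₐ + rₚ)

e = (rₐ − rₚ) / (rₐ + rₚ).
e = (2.37e+10 − 2.077e+09) / (2.37e+10 + 2.077e+09) = 2.1623e+10 / 2.5777e+10 ≈ 0.8388.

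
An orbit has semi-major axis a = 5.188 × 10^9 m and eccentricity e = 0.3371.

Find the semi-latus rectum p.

p = a (1 − e²).
p = 5.188e+09 · (1 − (0.3371)²) = 5.188e+09 · 0.886364 ≈ 4.598e+09 m = 4.598 × 10^9 m.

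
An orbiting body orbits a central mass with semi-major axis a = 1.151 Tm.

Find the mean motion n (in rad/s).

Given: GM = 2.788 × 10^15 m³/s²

Convert to SI: a = 1.151 Tm = 1.151e+12 m.
n = √(GM / a³).
n = √(2.788e+15 / (1.151e+12)³) rad/s ≈ 4.276e-11 rad/s.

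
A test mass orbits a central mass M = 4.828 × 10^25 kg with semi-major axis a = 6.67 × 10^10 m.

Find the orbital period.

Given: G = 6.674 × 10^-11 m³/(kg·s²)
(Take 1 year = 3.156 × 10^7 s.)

GM = G · M = 6.674e-11 · 4.828e+25 = 3.22221e+15 m³/s².
Kepler's third law: T = 2π √(a³ / GM).
Substituting a = 6.67e+10 m and GM = 3.22221e+15 m³/s²:
T = 2π √((6.67e+10)³ / 3.22221e+15) s
T ≈ 1.907e+09 s = 60.42 years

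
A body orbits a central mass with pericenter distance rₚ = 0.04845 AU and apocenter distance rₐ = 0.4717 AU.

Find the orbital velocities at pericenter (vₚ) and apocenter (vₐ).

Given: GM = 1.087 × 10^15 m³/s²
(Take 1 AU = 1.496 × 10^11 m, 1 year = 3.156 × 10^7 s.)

Convert to SI: rₚ = 0.04845 AU = 7.24812e+09 m; rₐ = 0.4717 AU = 7.05663e+10 m.
Use the vis-viva equation v² = GM(2/r − 1/a) with a = (rₚ + rₐ)/2 = (7.24812e+09 + 7.05663e+10)/2 = 3.89072e+10 m.
vₚ = √(GM · (2/rₚ − 1/a)) = √(1.087e+15 · (2/7.24812e+09 − 1/3.89072e+10)) m/s ≈ 521.5 m/s = 0.11 AU/year.
vₐ = √(GM · (2/rₐ − 1/a)) = √(1.087e+15 · (2/7.05663e+10 − 1/3.89072e+10)) m/s ≈ 53.57 m/s = 0.0113 AU/year.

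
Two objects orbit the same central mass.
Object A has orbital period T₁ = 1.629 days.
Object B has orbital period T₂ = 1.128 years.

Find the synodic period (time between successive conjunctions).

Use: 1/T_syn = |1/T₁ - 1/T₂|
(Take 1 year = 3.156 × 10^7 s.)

Convert to SI: T₁ = 1.629 days = 140746 s; T₂ = 1.128 years = 3.55997e+07 s.
T_syn = |T₁ · T₂ / (T₁ − T₂)|.
T_syn = |140746 · 3.55997e+07 / (140746 − 3.55997e+07)| s ≈ 1.413e+05 s = 1.635 days.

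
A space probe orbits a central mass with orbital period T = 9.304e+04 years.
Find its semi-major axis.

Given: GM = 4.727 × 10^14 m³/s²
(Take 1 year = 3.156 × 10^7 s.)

Convert to SI: T = 9.304e+04 years = 2.93634e+12 s.
Invert Kepler's third law: a = (GM · T² / (4π²))^(1/3).
Substituting T = 2.93634e+12 s and GM = 4.727e+14 m³/s²:
a = (4.727e+14 · (2.93634e+12)² / (4π²))^(1/3) m
a ≈ 4.691e+12 m = 4.691 Tm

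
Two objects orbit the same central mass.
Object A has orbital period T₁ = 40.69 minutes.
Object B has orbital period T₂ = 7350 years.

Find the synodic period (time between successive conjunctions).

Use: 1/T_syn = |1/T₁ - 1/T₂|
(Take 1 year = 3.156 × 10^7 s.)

Convert to SI: T₁ = 40.69 minutes = 2441.4 s; T₂ = 7350 years = 2.31966e+11 s.
T_syn = |T₁ · T₂ / (T₁ − T₂)|.
T_syn = |2441.4 · 2.31966e+11 / (2441.4 − 2.31966e+11)| s ≈ 2441 s = 40.69 minutes.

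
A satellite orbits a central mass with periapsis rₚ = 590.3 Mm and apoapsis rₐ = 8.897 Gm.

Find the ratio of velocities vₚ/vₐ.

Convert to SI: rₚ = 590.3 Mm = 5.903e+08 m; rₐ = 8.897 Gm = 8.897e+09 m.
Conservation of angular momentum gives rₚvₚ = rₐvₐ, so vₚ/vₐ = rₐ/rₚ.
vₚ/vₐ = 8.897e+09 / 5.903e+08 ≈ 15.07.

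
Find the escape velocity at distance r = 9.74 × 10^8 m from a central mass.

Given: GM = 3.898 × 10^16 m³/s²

Escape velocity comes from setting total energy to zero: ½v² − GM/r = 0 ⇒ v_esc = √(2GM / r).
v_esc = √(2 · 3.898e+16 / 9.74e+08) m/s ≈ 8947 m/s = 8.947 km/s.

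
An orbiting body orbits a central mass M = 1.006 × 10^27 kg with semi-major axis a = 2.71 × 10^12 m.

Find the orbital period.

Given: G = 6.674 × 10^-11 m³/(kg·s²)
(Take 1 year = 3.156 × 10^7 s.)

GM = G · M = 6.674e-11 · 1.006e+27 = 6.71404e+16 m³/s².
Kepler's third law: T = 2π √(a³ / GM).
Substituting a = 2.71e+12 m and GM = 6.71404e+16 m³/s²:
T = 2π √((2.71e+12)³ / 6.71404e+16) s
T ≈ 1.082e+11 s = 3428 years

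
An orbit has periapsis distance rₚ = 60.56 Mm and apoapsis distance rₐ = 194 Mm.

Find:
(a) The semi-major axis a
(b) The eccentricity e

Convert to SI: rₚ = 60.56 Mm = 6.056e+07 m; rₐ = 194 Mm = 1.94e+08 m.
(a) a = (rₚ + rₐ) / 2 = (6.056e+07 + 1.94e+08) / 2 ≈ 1.273e+08 m = 127.3 Mm.
(b) e = (rₐ − rₚ) / (rₐ + rₚ) = (1.94e+08 − 6.056e+07) / (1.94e+08 + 6.056e+07) ≈ 0.5242.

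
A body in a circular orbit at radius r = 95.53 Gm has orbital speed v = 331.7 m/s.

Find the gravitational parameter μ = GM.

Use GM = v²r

Convert to SI: r = 95.53 Gm = 9.553e+10 m.
For a circular orbit v² = GM/r, so GM = v² · r.
GM = (331.7)² · 9.553e+10 m³/s² ≈ 1.051e+16 m³/s² = 1.051 × 10^16 m³/s².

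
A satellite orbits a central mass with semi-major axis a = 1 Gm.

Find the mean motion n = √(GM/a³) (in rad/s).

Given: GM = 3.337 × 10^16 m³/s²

Convert to SI: a = 1 Gm = 1e+09 m.
n = √(GM / a³).
n = √(3.337e+16 / (1e+09)³) rad/s ≈ 5.777e-06 rad/s.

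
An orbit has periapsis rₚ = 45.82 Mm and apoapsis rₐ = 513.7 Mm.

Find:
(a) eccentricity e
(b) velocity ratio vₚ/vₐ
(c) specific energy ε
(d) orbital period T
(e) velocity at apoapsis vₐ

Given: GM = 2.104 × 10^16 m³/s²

Convert to SI: rₚ = 45.82 Mm = 4.582e+07 m; rₐ = 513.7 Mm = 5.137e+08 m.
(a) e = (rₐ − rₚ)/(rₐ + rₚ) = (5.137e+08 − 4.582e+07)/(5.137e+08 + 4.582e+07) ≈ 0.8362
(b) Conservation of angular momentum (rₚvₚ = rₐvₐ) gives vₚ/vₐ = rₐ/rₚ = 5.137e+08/4.582e+07 ≈ 11.21
(c) With a = (rₚ + rₐ)/2 = 2.7976e+08 m, ε = −GM/(2a) = −2.104e+16/(2 · 2.7976e+08) J/kg ≈ -3.76e+07 J/kg
(d) With a = (rₚ + rₐ)/2 = 2.7976e+08 m, T = 2π √(a³/GM) = 2π √((2.7976e+08)³/2.104e+16) s ≈ 2.027e+05 s
(e) With a = (rₚ + rₐ)/2 = 2.7976e+08 m, vₐ = √(GM (2/rₐ − 1/a)) = √(2.104e+16 · (2/5.137e+08 − 1/2.7976e+08)) m/s ≈ 2590 m/s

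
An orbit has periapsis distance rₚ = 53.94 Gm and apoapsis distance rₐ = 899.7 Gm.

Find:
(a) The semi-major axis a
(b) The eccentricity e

Convert to SI: rₚ = 53.94 Gm = 5.394e+10 m; rₐ = 899.7 Gm = 8.997e+11 m.
(a) a = (rₚ + rₐ) / 2 = (5.394e+10 + 8.997e+11) / 2 ≈ 4.768e+11 m = 476.8 Gm.
(b) e = (rₐ − rₚ) / (rₐ + rₚ) = (8.997e+11 − 5.394e+10) / (8.997e+11 + 5.394e+10) ≈ 0.8869.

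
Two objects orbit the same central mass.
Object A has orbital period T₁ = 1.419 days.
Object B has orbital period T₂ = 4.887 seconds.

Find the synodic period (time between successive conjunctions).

Convert to SI: T₁ = 1.419 days = 122602 s.
T_syn = |T₁ · T₂ / (T₁ − T₂)|.
T_syn = |122602 · 4.887 / (122602 − 4.887)| s ≈ 4.887 s = 4.887 seconds.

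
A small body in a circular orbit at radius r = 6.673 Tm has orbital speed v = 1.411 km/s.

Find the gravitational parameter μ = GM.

Convert to SI: r = 6.673 Tm = 6.673e+12 m; v = 1.411 km/s = 1411 m/s.
For a circular orbit v² = GM/r, so GM = v² · r.
GM = (1411)² · 6.673e+12 m³/s² ≈ 1.329e+19 m³/s² = 1.329 × 10^19 m³/s².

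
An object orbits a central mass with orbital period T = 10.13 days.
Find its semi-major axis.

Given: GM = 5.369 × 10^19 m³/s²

Convert to SI: T = 10.13 days = 875232 s.
Invert Kepler's third law: a = (GM · T² / (4π²))^(1/3).
Substituting T = 875232 s and GM = 5.369e+19 m³/s²:
a = (5.369e+19 · (875232)² / (4π²))^(1/3) m
a ≈ 1.014e+10 m = 1.014 × 10^10 m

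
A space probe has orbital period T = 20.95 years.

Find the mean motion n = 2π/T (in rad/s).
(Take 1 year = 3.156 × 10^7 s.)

Convert to SI: T = 20.95 years = 6.61182e+08 s.
n = 2π / T.
n = 2π / 6.61182e+08 s ≈ 9.503e-09 rad/s.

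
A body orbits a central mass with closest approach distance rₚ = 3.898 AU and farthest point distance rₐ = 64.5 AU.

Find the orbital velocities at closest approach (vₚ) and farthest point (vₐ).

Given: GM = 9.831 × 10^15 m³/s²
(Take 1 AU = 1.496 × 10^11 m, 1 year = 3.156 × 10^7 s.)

Convert to SI: rₚ = 3.898 AU = 5.83141e+11 m; rₐ = 64.5 AU = 9.6492e+12 m.
Use the vis-viva equation v² = GM(2/r − 1/a) with a = (rₚ + rₐ)/2 = (5.83141e+11 + 9.6492e+12)/2 = 5.11617e+12 m.
vₚ = √(GM · (2/rₚ − 1/a)) = √(9.831e+15 · (2/5.83141e+11 − 1/5.11617e+12)) m/s ≈ 178.3 m/s = 0.03762 AU/year.
vₐ = √(GM · (2/rₐ − 1/a)) = √(9.831e+15 · (2/9.6492e+12 − 1/5.11617e+12)) m/s ≈ 10.78 m/s = 0.002273 AU/year.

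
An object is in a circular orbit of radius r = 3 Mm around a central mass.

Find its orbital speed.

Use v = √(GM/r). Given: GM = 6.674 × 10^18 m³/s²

Convert to SI: r = 3 Mm = 3e+06 m.
For a circular orbit, gravity supplies the centripetal force, so v = √(GM / r).
v = √(6.674e+18 / 3e+06) m/s ≈ 1.492e+06 m/s = 1492 km/s.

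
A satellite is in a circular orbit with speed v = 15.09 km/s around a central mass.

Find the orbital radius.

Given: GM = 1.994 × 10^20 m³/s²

Convert to SI: v = 15.09 km/s = 15090 m/s.
For a circular orbit, v² = GM / r, so r = GM / v².
r = 1.994e+20 / (15090)² m ≈ 8.757e+11 m = 875.7 Gm.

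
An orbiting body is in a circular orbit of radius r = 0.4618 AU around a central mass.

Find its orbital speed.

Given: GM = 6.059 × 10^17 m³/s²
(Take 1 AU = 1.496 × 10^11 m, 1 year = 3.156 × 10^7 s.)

Convert to SI: r = 0.4618 AU = 6.90853e+10 m.
For a circular orbit, gravity supplies the centripetal force, so v = √(GM / r).
v = √(6.059e+17 / 6.90853e+10) m/s ≈ 2961 m/s = 0.6248 AU/year.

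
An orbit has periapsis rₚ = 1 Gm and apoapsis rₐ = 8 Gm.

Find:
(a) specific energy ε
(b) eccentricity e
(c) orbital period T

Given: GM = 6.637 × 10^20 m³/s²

Convert to SI: rₚ = 1 Gm = 1e+09 m; rₐ = 8 Gm = 8e+09 m.
(a) With a = (rₚ + rₐ)/2 = 4.5e+09 m, ε = −GM/(2a) = −6.637e+20/(2 · 4.5e+09) J/kg ≈ -7.374e+10 J/kg
(b) e = (rₐ − rₚ)/(rₐ + rₚ) = (8e+09 − 1e+09)/(8e+09 + 1e+09) ≈ 0.7778
(c) With a = (rₚ + rₐ)/2 = 4.5e+09 m, T = 2π √(a³/GM) = 2π √((4.5e+09)³/6.637e+20) s ≈ 7.362e+04 s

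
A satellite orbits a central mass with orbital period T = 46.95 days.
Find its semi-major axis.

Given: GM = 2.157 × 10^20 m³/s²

Convert to SI: T = 46.95 days = 4.05648e+06 s.
Invert Kepler's third law: a = (GM · T² / (4π²))^(1/3).
Substituting T = 4.05648e+06 s and GM = 2.157e+20 m³/s²:
a = (2.157e+20 · (4.05648e+06)² / (4π²))^(1/3) m
a ≈ 4.48e+10 m = 44.8 Gm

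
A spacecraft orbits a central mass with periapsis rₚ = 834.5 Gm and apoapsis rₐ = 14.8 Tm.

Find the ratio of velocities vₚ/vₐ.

Convert to SI: rₚ = 834.5 Gm = 8.345e+11 m; rₐ = 14.8 Tm = 1.48e+13 m.
Conservation of angular momentum gives rₚvₚ = rₐvₐ, so vₚ/vₐ = rₐ/rₚ.
vₚ/vₐ = 1.48e+13 / 8.345e+11 ≈ 17.74.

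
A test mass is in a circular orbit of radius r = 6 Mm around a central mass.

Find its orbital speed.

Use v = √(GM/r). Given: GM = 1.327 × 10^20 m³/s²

Convert to SI: r = 6 Mm = 6e+06 m.
For a circular orbit, gravity supplies the centripetal force, so v = √(GM / r).
v = √(1.327e+20 / 6e+06) m/s ≈ 4.703e+06 m/s = 4703 km/s.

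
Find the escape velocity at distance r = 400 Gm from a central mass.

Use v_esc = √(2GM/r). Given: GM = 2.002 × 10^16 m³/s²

Convert to SI: r = 400 Gm = 4e+11 m.
Escape velocity comes from setting total energy to zero: ½v² − GM/r = 0 ⇒ v_esc = √(2GM / r).
v_esc = √(2 · 2.002e+16 / 4e+11) m/s ≈ 316.4 m/s = 316.4 m/s.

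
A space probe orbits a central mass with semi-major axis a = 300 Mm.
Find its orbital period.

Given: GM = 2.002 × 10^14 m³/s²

Convert to SI: a = 300 Mm = 3e+08 m.
Kepler's third law: T = 2π √(a³ / GM).
Substituting a = 3e+08 m and GM = 2.002e+14 m³/s²:
T = 2π √((3e+08)³ / 2.002e+14) s
T ≈ 2.307e+06 s = 26.71 days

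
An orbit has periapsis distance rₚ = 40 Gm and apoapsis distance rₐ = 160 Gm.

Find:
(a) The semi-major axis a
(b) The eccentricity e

Convert to SI: rₚ = 40 Gm = 4e+10 m; rₐ = 160 Gm = 1.6e+11 m.
(a) a = (rₚ + rₐ) / 2 = (4e+10 + 1.6e+11) / 2 ≈ 1e+11 m = 100 Gm.
(b) e = (rₐ − rₚ) / (rₐ + rₚ) = (1.6e+11 − 4e+10) / (1.6e+11 + 4e+10) ≈ 0.6.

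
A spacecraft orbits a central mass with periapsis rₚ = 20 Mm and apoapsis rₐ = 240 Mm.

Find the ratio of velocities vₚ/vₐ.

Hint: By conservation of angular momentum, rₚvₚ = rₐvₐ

Convert to SI: rₚ = 20 Mm = 2e+07 m; rₐ = 240 Mm = 2.4e+08 m.
Conservation of angular momentum gives rₚvₚ = rₐvₐ, so vₚ/vₐ = rₐ/rₚ.
vₚ/vₐ = 2.4e+08 / 2e+07 ≈ 12.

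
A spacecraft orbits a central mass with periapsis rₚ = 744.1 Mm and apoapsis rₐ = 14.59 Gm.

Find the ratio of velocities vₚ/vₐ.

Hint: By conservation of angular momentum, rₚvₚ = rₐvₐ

Convert to SI: rₚ = 744.1 Mm = 7.441e+08 m; rₐ = 14.59 Gm = 1.459e+10 m.
Conservation of angular momentum gives rₚvₚ = rₐvₐ, so vₚ/vₐ = rₐ/rₚ.
vₚ/vₐ = 1.459e+10 / 7.441e+08 ≈ 19.61.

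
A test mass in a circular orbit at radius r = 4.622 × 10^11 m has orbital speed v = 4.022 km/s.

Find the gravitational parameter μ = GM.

Convert to SI: v = 4.022 km/s = 4022 m/s.
For a circular orbit v² = GM/r, so GM = v² · r.
GM = (4022)² · 4.622e+11 m³/s² ≈ 7.477e+18 m³/s² = 7.477 × 10^18 m³/s².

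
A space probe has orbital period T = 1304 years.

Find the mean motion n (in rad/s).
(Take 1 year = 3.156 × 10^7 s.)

Convert to SI: T = 1304 years = 4.11542e+10 s.
n = 2π / T.
n = 2π / 4.11542e+10 s ≈ 1.527e-10 rad/s.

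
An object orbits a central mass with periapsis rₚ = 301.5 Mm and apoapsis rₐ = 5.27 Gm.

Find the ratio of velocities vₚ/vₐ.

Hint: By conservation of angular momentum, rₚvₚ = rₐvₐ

Convert to SI: rₚ = 301.5 Mm = 3.015e+08 m; rₐ = 5.27 Gm = 5.27e+09 m.
Conservation of angular momentum gives rₚvₚ = rₐvₐ, so vₚ/vₐ = rₐ/rₚ.
vₚ/vₐ = 5.27e+09 / 3.015e+08 ≈ 17.48.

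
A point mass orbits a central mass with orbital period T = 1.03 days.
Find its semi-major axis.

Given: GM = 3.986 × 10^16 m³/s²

Convert to SI: T = 1.03 days = 88992 s.
Invert Kepler's third law: a = (GM · T² / (4π²))^(1/3).
Substituting T = 88992 s and GM = 3.986e+16 m³/s²:
a = (3.986e+16 · (88992)² / (4π²))^(1/3) m
a ≈ 2e+08 m = 200 Mm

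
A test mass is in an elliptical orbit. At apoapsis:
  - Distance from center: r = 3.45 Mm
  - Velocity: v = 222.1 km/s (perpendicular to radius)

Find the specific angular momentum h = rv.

Convert to SI: r = 3.45 Mm = 3.45e+06 m; v = 222.1 km/s = 222100 m/s.
With v perpendicular to r, h = r · v.
h = 3.45e+06 · 222100 m²/s ≈ 7.662e+11 m²/s.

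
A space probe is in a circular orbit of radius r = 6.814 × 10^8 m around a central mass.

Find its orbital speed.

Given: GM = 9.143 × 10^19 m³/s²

For a circular orbit, gravity supplies the centripetal force, so v = √(GM / r).
v = √(9.143e+19 / 6.814e+08) m/s ≈ 3.663e+05 m/s = 366.3 km/s.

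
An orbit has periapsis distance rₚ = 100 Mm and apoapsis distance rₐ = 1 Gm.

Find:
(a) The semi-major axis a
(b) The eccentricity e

Convert to SI: rₚ = 100 Mm = 1e+08 m; rₐ = 1 Gm = 1e+09 m.
(a) a = (rₚ + rₐ) / 2 = (1e+08 + 1e+09) / 2 ≈ 5.5e+08 m = 550 Mm.
(b) e = (rₐ − rₚ) / (rₐ + rₚ) = (1e+09 − 1e+08) / (1e+09 + 1e+08) ≈ 0.8182.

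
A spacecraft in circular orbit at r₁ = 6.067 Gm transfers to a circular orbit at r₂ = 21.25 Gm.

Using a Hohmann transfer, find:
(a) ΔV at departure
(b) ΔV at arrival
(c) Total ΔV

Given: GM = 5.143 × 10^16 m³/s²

Convert to SI: r₁ = 6.067 Gm = 6.067e+09 m; r₂ = 21.25 Gm = 2.125e+10 m.
Transfer semi-major axis: a_t = (r₁ + r₂)/2 = (6.067e+09 + 2.125e+10)/2 = 1.36585e+10 m.
Circular speeds: v₁ = √(GM/r₁) = 2911.53 m/s, v₂ = √(GM/r₂) = 1555.71 m/s.
Transfer speeds (vis-viva v² = GM(2/r − 1/a_t)): v₁ᵗ = 3631.61 m/s, v₂ᵗ = 1036.85 m/s.
(a) ΔV₁ = |v₁ᵗ − v₁| ≈ 720.1 m/s = 720.1 m/s.
(b) ΔV₂ = |v₂ − v₂ᵗ| ≈ 518.9 m/s = 518.9 m/s.
(c) ΔV_total = ΔV₁ + ΔV₂ ≈ 1239 m/s = 1.239 km/s.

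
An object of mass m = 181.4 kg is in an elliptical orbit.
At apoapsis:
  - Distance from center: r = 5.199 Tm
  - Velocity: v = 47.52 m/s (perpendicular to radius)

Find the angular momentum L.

Convert to SI: r = 5.199 Tm = 5.199e+12 m.
Since v is perpendicular to r, L = m · v · r.
L = 181.4 · 47.52 · 5.199e+12 kg·m²/s ≈ 4.482e+16 kg·m²/s.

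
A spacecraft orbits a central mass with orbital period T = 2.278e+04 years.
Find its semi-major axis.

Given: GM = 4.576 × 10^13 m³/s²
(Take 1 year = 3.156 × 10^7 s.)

Convert to SI: T = 2.278e+04 years = 7.18937e+11 s.
Invert Kepler's third law: a = (GM · T² / (4π²))^(1/3).
Substituting T = 7.18937e+11 s and GM = 4.576e+13 m³/s²:
a = (4.576e+13 · (7.18937e+11)² / (4π²))^(1/3) m
a ≈ 8.43e+11 m = 8.43 × 10^11 m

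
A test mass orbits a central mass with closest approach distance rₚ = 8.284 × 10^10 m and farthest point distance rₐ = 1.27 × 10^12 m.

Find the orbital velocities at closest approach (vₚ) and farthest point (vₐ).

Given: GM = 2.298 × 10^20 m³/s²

Use the vis-viva equation v² = GM(2/r − 1/a) with a = (rₚ + rₐ)/2 = (8.284e+10 + 1.27e+12)/2 = 6.7642e+11 m.
vₚ = √(GM · (2/rₚ − 1/a)) = √(2.298e+20 · (2/8.284e+10 − 1/6.7642e+11)) m/s ≈ 7.217e+04 m/s = 72.17 km/s.
vₐ = √(GM · (2/rₐ − 1/a)) = √(2.298e+20 · (2/1.27e+12 − 1/6.7642e+11)) m/s ≈ 4707 m/s = 4.707 km/s.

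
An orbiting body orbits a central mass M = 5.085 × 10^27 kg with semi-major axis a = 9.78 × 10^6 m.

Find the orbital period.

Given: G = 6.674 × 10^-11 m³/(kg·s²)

GM = G · M = 6.674e-11 · 5.085e+27 = 3.39373e+17 m³/s².
Kepler's third law: T = 2π √(a³ / GM).
Substituting a = 9.78e+06 m and GM = 3.39373e+17 m³/s²:
T = 2π √((9.78e+06)³ / 3.39373e+17) s
T ≈ 329.9 s = 5.498 minutes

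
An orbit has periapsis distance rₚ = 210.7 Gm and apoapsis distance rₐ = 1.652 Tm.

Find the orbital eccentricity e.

Convert to SI: rₚ = 210.7 Gm = 2.107e+11 m; rₐ = 1.652 Tm = 1.652e+12 m.
e = (rₐ − rₚ) / (rₐ + rₚ).
e = (1.652e+12 − 2.107e+11) / (1.652e+12 + 2.107e+11) = 1.4413e+12 / 1.8627e+12 ≈ 0.7738.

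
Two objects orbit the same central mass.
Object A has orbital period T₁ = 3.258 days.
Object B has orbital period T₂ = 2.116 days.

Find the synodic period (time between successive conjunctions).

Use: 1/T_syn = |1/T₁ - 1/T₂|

Convert to SI: T₁ = 3.258 days = 281491 s; T₂ = 2.116 days = 182822 s.
T_syn = |T₁ · T₂ / (T₁ − T₂)|.
T_syn = |281491 · 182822 / (281491 − 182822)| s ≈ 5.216e+05 s = 6.037 days.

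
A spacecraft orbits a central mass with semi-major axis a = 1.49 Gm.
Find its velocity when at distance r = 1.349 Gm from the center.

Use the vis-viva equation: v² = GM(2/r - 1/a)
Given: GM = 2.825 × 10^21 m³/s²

Convert to SI: a = 1.49 Gm = 1.49e+09 m; r = 1.349 Gm = 1.349e+09 m.
Vis-viva: v = √(GM · (2/r − 1/a)).
2/r − 1/a = 2/1.349e+09 − 1/1.49e+09 = 8.11439e-10 m⁻¹.
v = √(2.825e+21 · 8.11439e-10) m/s ≈ 1.514e+06 m/s = 1514 km/s.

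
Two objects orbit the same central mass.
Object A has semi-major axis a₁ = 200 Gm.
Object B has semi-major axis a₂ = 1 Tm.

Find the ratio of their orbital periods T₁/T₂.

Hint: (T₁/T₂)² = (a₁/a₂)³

Convert to SI: a₁ = 200 Gm = 2e+11 m; a₂ = 1 Tm = 1e+12 m.
From Kepler's third law, (T₁/T₂)² = (a₁/a₂)³, so T₁/T₂ = (a₁/a₂)^(3/2).
a₁/a₂ = 2e+11 / 1e+12 = 0.2.
T₁/T₂ = (0.2)^(3/2) ≈ 0.08944.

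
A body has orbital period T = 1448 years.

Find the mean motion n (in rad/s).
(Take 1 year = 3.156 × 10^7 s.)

Convert to SI: T = 1448 years = 4.56989e+10 s.
n = 2π / T.
n = 2π / 4.56989e+10 s ≈ 1.375e-10 rad/s.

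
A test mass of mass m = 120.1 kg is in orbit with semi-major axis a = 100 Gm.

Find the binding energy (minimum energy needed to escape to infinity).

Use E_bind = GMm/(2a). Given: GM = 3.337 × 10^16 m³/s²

Convert to SI: a = 100 Gm = 1e+11 m.
Total orbital energy is E = −GMm/(2a); binding energy is E_bind = −E = GMm/(2a).
E_bind = 3.337e+16 · 120.1 / (2 · 1e+11) J ≈ 2.004e+07 J = 20.04 MJ.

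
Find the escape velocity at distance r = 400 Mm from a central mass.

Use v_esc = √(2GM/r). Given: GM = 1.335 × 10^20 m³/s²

Convert to SI: r = 400 Mm = 4e+08 m.
Escape velocity comes from setting total energy to zero: ½v² − GM/r = 0 ⇒ v_esc = √(2GM / r).
v_esc = √(2 · 1.335e+20 / 4e+08) m/s ≈ 8.17e+05 m/s = 817 km/s.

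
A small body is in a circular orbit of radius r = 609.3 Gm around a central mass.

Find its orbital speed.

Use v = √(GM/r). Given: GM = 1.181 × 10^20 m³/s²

Convert to SI: r = 609.3 Gm = 6.093e+11 m.
For a circular orbit, gravity supplies the centripetal force, so v = √(GM / r).
v = √(1.181e+20 / 6.093e+11) m/s ≈ 1.392e+04 m/s = 13.92 km/s.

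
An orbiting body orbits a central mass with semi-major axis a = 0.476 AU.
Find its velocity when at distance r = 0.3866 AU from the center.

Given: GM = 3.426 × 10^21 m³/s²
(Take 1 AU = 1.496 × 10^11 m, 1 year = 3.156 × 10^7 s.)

Convert to SI: a = 0.476 AU = 7.12096e+10 m; r = 0.3866 AU = 5.78354e+10 m.
Vis-viva: v = √(GM · (2/r − 1/a)).
2/r − 1/a = 2/5.78354e+10 − 1/7.12096e+10 = 2.05379e-11 m⁻¹.
v = √(3.426e+21 · 2.05379e-11) m/s ≈ 2.653e+05 m/s = 55.96 AU/year.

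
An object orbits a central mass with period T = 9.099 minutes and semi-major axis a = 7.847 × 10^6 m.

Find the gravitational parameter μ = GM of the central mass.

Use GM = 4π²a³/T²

Convert to SI: T = 9.099 minutes = 545.94 s.
GM = 4π² · a³ / T².
GM = 4π² · (7.847e+06)³ / (545.94)² m³/s² ≈ 6.4e+16 m³/s² = 6.4 × 10^16 m³/s².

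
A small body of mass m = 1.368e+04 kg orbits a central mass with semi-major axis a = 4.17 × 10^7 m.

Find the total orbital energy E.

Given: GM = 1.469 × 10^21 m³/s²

E = −GMm / (2a).
E = −1.469e+21 · 1.368e+04 / (2 · 4.17e+07) J ≈ -2.41e+17 J = -241 PJ.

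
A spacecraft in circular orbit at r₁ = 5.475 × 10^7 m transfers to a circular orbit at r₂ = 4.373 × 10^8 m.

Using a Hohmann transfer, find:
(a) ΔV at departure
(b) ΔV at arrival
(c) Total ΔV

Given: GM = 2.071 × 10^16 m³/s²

Transfer semi-major axis: a_t = (r₁ + r₂)/2 = (5.475e+07 + 4.373e+08)/2 = 2.46025e+08 m.
Circular speeds: v₁ = √(GM/r₁) = 19449 m/s, v₂ = √(GM/r₂) = 6881.77 m/s.
Transfer speeds (vis-viva v² = GM(2/r − 1/a_t)): v₁ᵗ = 25929.7 m/s, v₂ᵗ = 3246.41 m/s.
(a) ΔV₁ = |v₁ᵗ − v₁| ≈ 6481 m/s = 6.481 km/s.
(b) ΔV₂ = |v₂ − v₂ᵗ| ≈ 3635 m/s = 3.635 km/s.
(c) ΔV_total = ΔV₁ + ΔV₂ ≈ 1.012e+04 m/s = 10.12 km/s.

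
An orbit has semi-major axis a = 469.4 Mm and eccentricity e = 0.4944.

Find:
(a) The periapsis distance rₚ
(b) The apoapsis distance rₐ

Convert to SI: a = 469.4 Mm = 4.694e+08 m.
(a) rₚ = a(1 − e) = 4.694e+08 · (1 − 0.4944) = 4.694e+08 · 0.5056 ≈ 2.373e+08 m = 237.3 Mm.
(b) rₐ = a(1 + e) = 4.694e+08 · (1 + 0.4944) = 4.694e+08 · 1.4944 ≈ 7.015e+08 m = 701.5 Mm.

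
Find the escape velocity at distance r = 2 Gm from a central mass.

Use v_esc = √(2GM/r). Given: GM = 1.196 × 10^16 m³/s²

Convert to SI: r = 2 Gm = 2e+09 m.
Escape velocity comes from setting total energy to zero: ½v² − GM/r = 0 ⇒ v_esc = √(2GM / r).
v_esc = √(2 · 1.196e+16 / 2e+09) m/s ≈ 3458 m/s = 3.458 km/s.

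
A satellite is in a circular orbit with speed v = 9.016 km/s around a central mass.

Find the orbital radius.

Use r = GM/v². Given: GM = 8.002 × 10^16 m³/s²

Convert to SI: v = 9.016 km/s = 9016 m/s.
For a circular orbit, v² = GM / r, so r = GM / v².
r = 8.002e+16 / (9016)² m ≈ 9.844e+08 m = 984.4 Mm.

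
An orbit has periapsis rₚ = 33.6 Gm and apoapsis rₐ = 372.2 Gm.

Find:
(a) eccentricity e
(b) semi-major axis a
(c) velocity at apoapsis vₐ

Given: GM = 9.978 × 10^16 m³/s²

Convert to SI: rₚ = 33.6 Gm = 3.36e+10 m; rₐ = 372.2 Gm = 3.722e+11 m.
(a) e = (rₐ − rₚ)/(rₐ + rₚ) = (3.722e+11 − 3.36e+10)/(3.722e+11 + 3.36e+10) ≈ 0.8344
(b) a = (rₚ + rₐ)/2 = (3.36e+10 + 3.722e+11)/2 ≈ 2.029e+11 m
(c) With a = (rₚ + rₐ)/2 = 2.029e+11 m, vₐ = √(GM (2/rₐ − 1/a)) = √(9.978e+16 · (2/3.722e+11 − 1/2.029e+11)) m/s ≈ 210.7 m/s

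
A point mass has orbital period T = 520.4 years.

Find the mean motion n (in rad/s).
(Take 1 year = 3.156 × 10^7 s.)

Convert to SI: T = 520.4 years = 1.64238e+10 s.
n = 2π / T.
n = 2π / 1.64238e+10 s ≈ 3.826e-10 rad/s.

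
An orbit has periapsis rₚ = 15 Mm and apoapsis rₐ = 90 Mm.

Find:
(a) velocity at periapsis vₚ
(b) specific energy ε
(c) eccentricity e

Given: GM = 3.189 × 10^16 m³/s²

Convert to SI: rₚ = 15 Mm = 1.5e+07 m; rₐ = 90 Mm = 9e+07 m.
(a) With a = (rₚ + rₐ)/2 = 5.25e+07 m, vₚ = √(GM (2/rₚ − 1/a)) = √(3.189e+16 · (2/1.5e+07 − 1/5.25e+07)) m/s ≈ 6.037e+04 m/s
(b) With a = (rₚ + rₐ)/2 = 5.25e+07 m, ε = −GM/(2a) = −3.189e+16/(2 · 5.25e+07) J/kg ≈ -3.037e+08 J/kg
(c) e = (rₐ − rₚ)/(rₐ + rₚ) = (9e+07 − 1.5e+07)/(9e+07 + 1.5e+07) ≈ 0.7143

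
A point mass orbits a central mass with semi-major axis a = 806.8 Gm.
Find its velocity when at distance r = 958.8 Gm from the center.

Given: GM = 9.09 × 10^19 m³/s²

Convert to SI: a = 806.8 Gm = 8.068e+11 m; r = 958.8 Gm = 9.588e+11 m.
Vis-viva: v = √(GM · (2/r − 1/a)).
2/r − 1/a = 2/9.588e+11 − 1/8.068e+11 = 8.46476e-13 m⁻¹.
v = √(9.09e+19 · 8.46476e-13) m/s ≈ 8772 m/s = 8.772 km/s.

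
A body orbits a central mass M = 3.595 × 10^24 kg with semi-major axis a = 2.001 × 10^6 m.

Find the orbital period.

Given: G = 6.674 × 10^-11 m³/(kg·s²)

GM = G · M = 6.674e-11 · 3.595e+24 = 2.3993e+14 m³/s².
Kepler's third law: T = 2π √(a³ / GM).
Substituting a = 2.001e+06 m and GM = 2.3993e+14 m³/s²:
T = 2π √((2.001e+06)³ / 2.3993e+14) s
T ≈ 1148 s = 19.14 minutes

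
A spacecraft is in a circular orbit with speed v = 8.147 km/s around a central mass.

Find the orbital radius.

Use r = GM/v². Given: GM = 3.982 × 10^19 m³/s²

Convert to SI: v = 8.147 km/s = 8147 m/s.
For a circular orbit, v² = GM / r, so r = GM / v².
r = 3.982e+19 / (8147)² m ≈ 5.999e+11 m = 599.9 Gm.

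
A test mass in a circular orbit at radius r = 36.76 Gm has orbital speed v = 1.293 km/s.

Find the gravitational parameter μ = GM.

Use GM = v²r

Convert to SI: r = 36.76 Gm = 3.676e+10 m; v = 1.293 km/s = 1293 m/s.
For a circular orbit v² = GM/r, so GM = v² · r.
GM = (1293)² · 3.676e+10 m³/s² ≈ 6.146e+16 m³/s² = 6.146 × 10^16 m³/s².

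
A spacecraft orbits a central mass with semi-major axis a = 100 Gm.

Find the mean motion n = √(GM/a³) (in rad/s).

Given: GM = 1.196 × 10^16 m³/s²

Convert to SI: a = 100 Gm = 1e+11 m.
n = √(GM / a³).
n = √(1.196e+16 / (1e+11)³) rad/s ≈ 3.458e-09 rad/s.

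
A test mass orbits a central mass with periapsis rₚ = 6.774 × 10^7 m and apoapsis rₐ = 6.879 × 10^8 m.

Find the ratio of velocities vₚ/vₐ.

Conservation of angular momentum gives rₚvₚ = rₐvₐ, so vₚ/vₐ = rₐ/rₚ.
vₚ/vₐ = 6.879e+08 / 6.774e+07 ≈ 10.16.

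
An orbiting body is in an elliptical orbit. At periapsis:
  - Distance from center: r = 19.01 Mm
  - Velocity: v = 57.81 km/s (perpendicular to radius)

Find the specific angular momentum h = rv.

Convert to SI: r = 19.01 Mm = 1.901e+07 m; v = 57.81 km/s = 57810 m/s.
With v perpendicular to r, h = r · v.
h = 1.901e+07 · 57810 m²/s ≈ 1.099e+12 m²/s.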